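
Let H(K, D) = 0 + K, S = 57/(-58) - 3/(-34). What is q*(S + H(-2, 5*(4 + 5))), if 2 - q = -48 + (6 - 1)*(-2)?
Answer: -85620/493 ≈ -173.67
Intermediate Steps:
S = -441/493 (S = 57*(-1/58) - 3*(-1/34) = -57/58 + 3/34 = -441/493 ≈ -0.89452)
H(K, D) = K
q = 60 (q = 2 - (-48 + (6 - 1)*(-2)) = 2 - (-48 + 5*(-2)) = 2 - (-48 - 10) = 2 - 1*(-58) = 2 + 58 = 60)
q*(S + H(-2, 5*(4 + 5))) = 60*(-441/493 - 2) = 60*(-1427/493) = -85620/493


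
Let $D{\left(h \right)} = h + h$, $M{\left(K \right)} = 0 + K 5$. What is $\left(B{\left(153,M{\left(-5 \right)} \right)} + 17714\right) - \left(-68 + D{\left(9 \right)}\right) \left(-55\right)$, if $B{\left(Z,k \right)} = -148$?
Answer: $14816$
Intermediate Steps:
$M{\left(K \right)} = 5 K$ ($M{\left(K \right)} = 0 + 5 K = 5 K$)
$D{\left(h \right)} = 2 h$
$\left(B{\left(153,M{\left(-5 \right)} \right)} + 17714\right) - \left(-68 + D{\left(9 \right)}\right) \left(-55\right) = \left(-148 + 17714\right) - \left(-68 + 2 \cdot 9\right) \left(-55\right) = 17566 - \left(-68 + 18\right) \left(-55\right) = 17566 - \left(-50\right) \left(-55\right) = 17566 - 2750 = 14816$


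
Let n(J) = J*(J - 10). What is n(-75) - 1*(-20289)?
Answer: 26664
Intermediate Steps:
n(J) = J*(-10 + J)
n(-75) - 1*(-20289) = -75*(-10 - 75) - 1*(-20289) = -75*(-85) + 20289 = 6375 + 20289 = 26664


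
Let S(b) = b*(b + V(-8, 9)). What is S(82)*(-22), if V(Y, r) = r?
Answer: -164164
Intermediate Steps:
S(b) = b*(9 + b) (S(b) = b*(b + 9) = b*(9 + b))
S(82)*(-22) = (82*(9 + 82))*(-22) = (82*91)*(-22) = 7462*(-22) = -164164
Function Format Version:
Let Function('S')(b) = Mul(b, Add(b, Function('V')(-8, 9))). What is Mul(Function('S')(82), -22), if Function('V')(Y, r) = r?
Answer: -164164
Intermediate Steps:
Function('S')(b) = Mul(b, Add(9, b)) (Function('S')(b) = Mul(b, Add(b, 9)) = Mul(b, Add(9, b)))
Mul(Function('S')(82), -22) = Mul(Mul(82, Add(9, 82)), -22) = Mul(Mul(82, 91), -22) = Mul(7462, -22) = -164164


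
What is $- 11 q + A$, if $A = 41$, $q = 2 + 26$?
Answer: $-267$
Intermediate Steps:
$q = 28$
$- 11 q + A = \left(-11\right) 28 + 41 = -308 + 41 = -267$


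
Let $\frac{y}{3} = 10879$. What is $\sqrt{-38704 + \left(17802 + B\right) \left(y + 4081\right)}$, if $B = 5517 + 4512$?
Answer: $\sqrt{1021859954} \approx 31967.0$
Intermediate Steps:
$y = 32637$ ($y = 3 \cdot 10879 = 32637$)
$B = 10029$
$\sqrt{-38704 + \left(17802 + B\right) \left(y + 4081\right)} = \sqrt{-38704 + \left(17802 + 10029\right) \left(32637 + 4081\right)} = \sqrt{-38704 + 27831 \cdot 36718} = \sqrt{-38704 + 1021898658} = \sqrt{1021859954}$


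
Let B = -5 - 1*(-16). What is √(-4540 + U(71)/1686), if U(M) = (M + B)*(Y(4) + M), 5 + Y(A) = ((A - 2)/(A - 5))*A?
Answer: 7*I*√65802894/843 ≈ 67.359*I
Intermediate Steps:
Y(A) = -5 + A*(-2 + A)/(-5 + A) (Y(A) = -5 + ((A - 2)/(A - 5))*A = -5 + ((-2 + A)/(-5 + A))*A = -5 + A*(-2 + A)/(-5 + A))
B = 11 (B = -5 + 16 = 11)
U(M) = (-13 + M)*(11 + M) (U(M) = (M + 11)*((25 + 4² - 7*4)/(-5 + 4) + M) = (11 + M)*((25 + 16 - 28)/(-1) + M) = (11 + M)*(-1*13 + M) = (11 + M)*(-13 + M) = (-13 + M)*(11 + M))
√(-4540 + U(71)/1686) = √(-4540 + (-143 + 71² - 2*71)/1686) = √(-4540 + (-143 + 5041 - 142)*(1/1686)) = √(-4540 + 4756*(1/1686)) = √(-4540 + 2378/843) = √(-3824842/843) = 7*I*√65802894/843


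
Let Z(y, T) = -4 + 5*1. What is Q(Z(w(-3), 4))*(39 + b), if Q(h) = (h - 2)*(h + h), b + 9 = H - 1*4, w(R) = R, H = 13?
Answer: -78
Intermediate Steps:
b = 0 (b = -9 + (13 - 1*4) = -9 + (13 - 4) = -9 + 9 = 0)
Z(y, T) = 1 (Z(y, T) = -4 + 5 = 1)
Q(h) = 2*h*(-2 + h) (Q(h) = (-2 + h)*(2*h) = 2*h*(-2 + h))
Q(Z(w(-3), 4))*(39 + b) = (2*1*(-2 + 1))*(39 + 0) = (2*1*(-1))*39 = -2*39 = -78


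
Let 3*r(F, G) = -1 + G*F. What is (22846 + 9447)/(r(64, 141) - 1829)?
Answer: 96879/3536 ≈ 27.398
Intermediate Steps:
r(F, G) = -⅓ + F*G/3 (r(F, G) = (-1 + G*F)/3 = (-1 + F*G)/3 = -⅓ + F*G/3)
(22846 + 9447)/(r(64, 141) - 1829) = (22846 + 9447)/((-⅓ + (⅓)*64*141) - 1829) = 32293/((-⅓ + 3008) - 1829) = 32293/(9023/3 - 1829) = 32293/(3536/3) = 32293*(3/3536) = 96879/3536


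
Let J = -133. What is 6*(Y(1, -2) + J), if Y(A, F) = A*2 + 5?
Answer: -756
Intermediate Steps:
Y(A, F) = 5 + 2*A (Y(A, F) = 2*A + 5 = 5 + 2*A)
6*(Y(1, -2) + J) = 6*((5 + 2*1) - 133) = 6*((5 + 2) - 133) = 6*(7 - 133) = 6*(-126) = -756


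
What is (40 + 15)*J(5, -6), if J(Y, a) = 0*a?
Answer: 0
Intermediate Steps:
J(Y, a) = 0
(40 + 15)*J(5, -6) = (40 + 15)*0 = 55*0 = 0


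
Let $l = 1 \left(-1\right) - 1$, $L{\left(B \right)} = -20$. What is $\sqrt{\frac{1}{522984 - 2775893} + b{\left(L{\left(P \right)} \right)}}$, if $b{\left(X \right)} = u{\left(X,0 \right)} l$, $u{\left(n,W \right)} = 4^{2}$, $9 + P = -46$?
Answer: $\frac{i \sqrt{162419169045901}}{2252909} \approx 5.6569 i$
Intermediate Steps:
$P = -55$ ($P = -9 - 46 = -55$)
$l = -2$ ($l = -1 - 1 = -2$)
$u{\left(n,W \right)} = 16$
$b{\left(X \right)} = -32$ ($b{\left(X \right)} = 16 \left(-2\right) = -32$)
$\sqrt{\frac{1}{522984 - 2775893} + b{\left(L{\left(P \right)} \right)}} = \sqrt{\frac{1}{522984 - 2775893} - 32} = \sqrt{\frac{1}{-2252909} - 32} = \sqrt{- \frac{1}{2252909} - 32} = \sqrt{- \frac{72093089}{2252909}} = \frac{i \sqrt{162419169045901}}{2252909}$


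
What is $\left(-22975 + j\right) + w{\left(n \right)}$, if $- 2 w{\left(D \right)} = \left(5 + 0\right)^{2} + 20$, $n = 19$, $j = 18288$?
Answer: $- \frac{9419}{2} \approx -4709.5$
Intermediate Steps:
$w{\left(D \right)} = - \frac{45}{2}$ ($w{\left(D \right)} = - \frac{\left(5 + 0\right)^{2} + 20}{2} = - \frac{5^{2} + 20}{2} = - \frac{25 + 20}{2} = \left(- \frac{1}{2}\right) 45 = - \frac{45}{2}$)
$\left(-22975 + j\right) + w{\left(n \right)} = \left(-22975 + 18288\right) - \frac{45}{2} = -4687 - \frac{45}{2} = - \frac{9419}{2}$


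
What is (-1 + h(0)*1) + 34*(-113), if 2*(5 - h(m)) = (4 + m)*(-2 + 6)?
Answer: -3846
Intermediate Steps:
h(m) = -3 - 2*m (h(m) = 5 - (4 + m)*(-2 + 6)/2 = 5 - (4 + m)*4/2 = 5 - (16 + 4*m)/2 = 5 + (-8 - 2*m) = -3 - 2*m)
(-1 + h(0)*1) + 34*(-113) = (-1 + (-3 - 2*0)*1) + 34*(-113) = (-1 + (-3 + 0)*1) - 3842 = (-1 - 3*1) - 3842 = (-1 - 3) - 3842 = -4 - 3842 = -3846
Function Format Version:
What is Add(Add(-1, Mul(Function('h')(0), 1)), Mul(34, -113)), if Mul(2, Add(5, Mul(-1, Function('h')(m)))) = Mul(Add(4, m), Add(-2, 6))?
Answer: -3846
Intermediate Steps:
Function('h')(m) = Add(-3, Mul(-2, m)) (Function('h')(m) = Add(5, Mul(Rational(-1, 2), Mul(Add(4, m), Add(-2, 6)))) = Add(5, Mul(Rational(-1, 2), Mul(Add(4, m), 4))) = Add(5, Mul(Rational(-1, 2), Add(16, Mul(4, m)))) = Add(5, Add(-8, Mul(-2, m))) = Add(-3, Mul(-2, m)))
Add(Add(-1, Mul(Function('h')(0), 1)), Mul(34, -113)) = Add(Add(-1, Mul(Add(-3, Mul(-2, 0)), 1)), Mul(34, -113)) = Add(Add(-1, Mul(Add(-3, 0), 1)), -3842) = Add(Add(-1, Mul(-3, 1)), -3842) = Add(Add(-1, -3), -3842) = Add(-4, -3842) = -3846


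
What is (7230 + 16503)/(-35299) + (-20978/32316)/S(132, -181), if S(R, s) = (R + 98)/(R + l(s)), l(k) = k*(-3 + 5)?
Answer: -13226603/570361242 ≈ -0.023190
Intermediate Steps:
l(k) = 2*k (l(k) = k*2 = 2*k)
S(R, s) = (98 + R)/(R + 2*s) (S(R, s) = (R + 98)/(R + 2*s) = (98 + R)/(R + 2*s))
(7230 + 16503)/(-35299) + (-20978/32316)/S(132, -181) = (7230 + 16503)/(-35299) + (-20978/32316)/(((98 + 132)/(132 + 2*(-181)))) = 23733*(-1/35299) + (-20978*1/32316)/((230/(132 - 362))) = -23733/35299 - 10489/(16158*(230/(-230))) = -23733/35299 - 10489/(16158*((-1/230*230))) = -23733/35299 - 10489/16158/(-1) = -23733/35299 - 10489/16158*(-1) = -23733/35299 + 10489/16158 = -13226603/570361242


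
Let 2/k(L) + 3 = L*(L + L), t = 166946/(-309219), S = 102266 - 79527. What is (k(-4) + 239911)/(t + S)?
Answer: 2151366764199/203903752955 ≈ 10.551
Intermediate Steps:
S = 22739
t = -166946/309219 (t = 166946*(-1/309219) = -166946/309219 ≈ -0.53990)
k(L) = 2/(-3 + 2*L²) (k(L) = 2/(-3 + L*(L + L)) = 2/(-3 + L*(2*L)) = 2/(-3 + 2*L²))
(k(-4) + 239911)/(t + S) = (2/(-3 + 2*(-4)²) + 239911)/(-166946/309219 + 22739) = (2/(-3 + 2*16) + 239911)/(7031163895/309219) = (2/(-3 + 32) + 239911)*(309219/7031163895) = (2/29 + 239911)*(309219/7031163895) = (6957421/29)*(309219/7031163895) = 2151366764199/203903752955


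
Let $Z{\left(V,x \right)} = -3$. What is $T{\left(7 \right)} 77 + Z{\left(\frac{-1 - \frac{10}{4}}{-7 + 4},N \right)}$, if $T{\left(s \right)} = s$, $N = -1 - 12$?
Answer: $536$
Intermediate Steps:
$N = -13$ ($N = -1 - 12 = -13$)
$T{\left(7 \right)} 77 + Z{\left(\frac{-1 - \frac{10}{4}}{-7 + 4},N \right)} = 7 \cdot 77 - 3 = 539 - 3 = 536$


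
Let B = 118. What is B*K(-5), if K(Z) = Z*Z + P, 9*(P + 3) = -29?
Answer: 19942/9 ≈ 2215.8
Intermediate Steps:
P = -56/9 (P = -3 + (⅑)*(-29) = -3 - 29/9 = -56/9 ≈ -6.2222)
K(Z) = -56/9 + Z² (K(Z) = Z*Z - 56/9 = Z² - 56/9 = -56/9 + Z²)
B*K(-5) = 118*(-56/9 + (-5)²) = 118*(-56/9 + 25) = 118*(169/9) = 19942/9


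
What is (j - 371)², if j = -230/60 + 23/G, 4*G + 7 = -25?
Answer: 82174225/576 ≈ 1.4266e+5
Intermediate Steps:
G = -8 (G = -7/4 + (¼)*(-25) = -7/4 - 25/4 = -8)
j = -161/24 (j = -230/60 + 23/(-8) = -230*1/60 + 23*(-⅛) = -23/6 - 23/8 = -161/24 ≈ -6.7083)
(j - 371)² = (-161/24 - 371)² = (-9065/24)² = 82174225/576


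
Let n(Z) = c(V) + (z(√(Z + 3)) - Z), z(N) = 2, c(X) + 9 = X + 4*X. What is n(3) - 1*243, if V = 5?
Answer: -228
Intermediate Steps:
c(X) = -9 + 5*X (c(X) = -9 + (X + 4*X) = -9 + 5*X)
n(Z) = 18 - Z (n(Z) = (-9 + 5*5) + (2 - Z) = (-9 + 25) + (2 - Z) = 16 + (2 - Z) = 18 - Z)
n(3) - 1*243 = (18 - 1*3) - 1*243 = (18 - 3) - 243 = 15 - 243 = -228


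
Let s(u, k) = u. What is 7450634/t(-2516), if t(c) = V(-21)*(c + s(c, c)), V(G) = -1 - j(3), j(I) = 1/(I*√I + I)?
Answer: 55879755/27676 - 11175951*√3/27676 ≈ 1319.6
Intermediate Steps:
j(I) = 1/(I + I^(3/2)) (j(I) = 1/(I^(3/2) + I) = 1/(I + I^(3/2)))
V(G) = -1 - 1/(3 + 3*√3) (V(G) = -1 - 1/(3 + 3^(3/2)) = -1 - 1/(3 + 3*√3))
t(c) = 2*c*(-⅚ - √3/6) (t(c) = (-⅚ - √3/6)*(c + c) = (-⅚ - √3/6)*(2*c) = 2*c*(-⅚ - √3/6))
7450634/t(-2516) = 7450634/(-5/3*(-2516) - ⅓*(-2516)*√3) = 7450634/(12580/3 + 2516*√3/3)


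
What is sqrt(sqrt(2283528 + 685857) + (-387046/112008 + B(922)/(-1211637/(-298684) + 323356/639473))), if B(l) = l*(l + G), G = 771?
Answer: sqrt(203708214883959733397148288822283803765 + 595392905482704619744082021792100*sqrt(2969385))/24400674283361610 ≈ 586.40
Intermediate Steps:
B(l) = l*(771 + l) (B(l) = l*(l + 771) = l*(771 + l))
sqrt(sqrt(2283528 + 685857) + (-387046/112008 + B(922)/(-1211637/(-298684) + 323356/639473))) = sqrt(sqrt(2283528 + 685857) + (-387046/112008 + (922*(771 + 922))/(-1211637/(-298684) + 323356/639473))) = sqrt(sqrt(2969385) + (-387046*1/112008 + (922*1693)/(-1211637*(-1/298684) + 323356*(1/639473)))) = sqrt(sqrt(2969385) + (-193523/56004 + 1560946/(1211637/298684 + 323356/639473))) = sqrt(sqrt(2969385) + (-193523/56004 + 1560946/(871390410805/191000353532))) = sqrt(sqrt(2969385) + (-193523/56004 + 1560946*(191000353532/871390410805))) = sqrt(sqrt(2969385) + (-193523/56004 + 298141237844361272/871390410805)) = sqrt(sqrt(2969385) + 16696933250149138461073/48801348566723220) = sqrt(16696933250149138461073/48801348566723220 + sqrt(2969385))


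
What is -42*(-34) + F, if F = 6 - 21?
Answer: 1413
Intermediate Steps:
F = -15
-42*(-34) + F = -42*(-34) - 15 = 1428 - 15 = 1413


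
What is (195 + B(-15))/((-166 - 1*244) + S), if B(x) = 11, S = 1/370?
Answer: -76220/151699 ≈ -0.50244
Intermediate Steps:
S = 1/370 ≈ 0.0027027
(195 + B(-15))/((-166 - 1*244) + S) = (195 + 11)/((-166 - 1*244) + 1/370) = 206/((-166 - 244) + 1/370) = 206/(-410 + 1/370) = 206/(-151699/370) = 206*(-370/151699) = -76220/151699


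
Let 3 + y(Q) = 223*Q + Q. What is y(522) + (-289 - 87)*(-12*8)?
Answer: 153021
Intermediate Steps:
y(Q) = -3 + 224*Q (y(Q) = -3 + (223*Q + Q) = -3 + 224*Q)
y(522) + (-289 - 87)*(-12*8) = (-3 + 224*522) + (-289 - 87)*(-12*8) = (-3 + 116928) - 376*(-96) = 116925 + 36096 = 153021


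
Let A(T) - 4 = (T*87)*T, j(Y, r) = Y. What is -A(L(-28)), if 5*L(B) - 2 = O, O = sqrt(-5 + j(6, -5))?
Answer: -883/25 ≈ -35.320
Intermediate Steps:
O = 1 (O = sqrt(-5 + 6) = sqrt(1) = 1)
L(B) = 3/5 (L(B) = 2/5 + (1/5)*1 = 2/5 + 1/5 = 3/5)
A(T) = 4 + 87*T**2 (A(T) = 4 + (T*87)*T = 4 + (87*T)*T = 4 + 87*T**2)
-A(L(-28)) = -(4 + 87*(3/5)**2) = -(4 + 87*(9/25)) = -(4 + 783/25) = -1*883/25 = -883/25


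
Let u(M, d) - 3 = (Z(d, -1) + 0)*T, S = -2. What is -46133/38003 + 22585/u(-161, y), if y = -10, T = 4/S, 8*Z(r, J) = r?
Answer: 1716088047/418033 ≈ 4105.1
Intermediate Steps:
Z(r, J) = r/8
T = -2 (T = 4/(-2) = 4*(-1/2) = -2)
u(M, d) = 3 - d/4 (u(M, d) = 3 + (d/8 + 0)*(-2) = 3 + (d/8)*(-2) = 3 - d/4)
-46133/38003 + 22585/u(-161, y) = -46133/38003 + 22585/(3 - 1/4*(-10)) = -46133*1/38003 + 22585/(3 + 5/2) = -46133/38003 + 22585/(11/2) = -46133/38003 + 22585*(2/11) = -46133/38003 + 45170/11 = 1716088047/418033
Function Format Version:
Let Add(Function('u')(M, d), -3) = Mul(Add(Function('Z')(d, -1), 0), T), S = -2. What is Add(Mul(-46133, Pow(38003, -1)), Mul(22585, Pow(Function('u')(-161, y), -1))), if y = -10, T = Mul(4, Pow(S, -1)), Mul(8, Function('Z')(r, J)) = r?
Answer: Rational(1716088047, 418033) ≈ 4105.1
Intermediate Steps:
Function('Z')(r, J) = Mul(Rational(1, 8), r)
T = -2 (T = Mul(4, Pow(-2, -1)) = Mul(4, Rational(-1, 2)) = -2)
Function('u')(M, d) = Add(3, Mul(Rational(-1, 4), d)) (Function('u')(M, d) = Add(3, Mul(Add(Mul(Rational(1, 8), d), 0), -2)) = Add(3, Mul(Mul(Rational(1, 8), d), -2)) = Add(3, Mul(Rational(-1, 4), d)))
Add(Mul(-46133, Pow(38003, -1)), Mul(22585, Pow(Function('u')(-161, y), -1))) = Add(Mul(-46133, Pow(38003, -1)), Mul(22585, Pow(Add(3, Mul(Rational(-1, 4), -10)), -1))) = Add(Mul(-46133, Rational(1, 38003)), Mul(22585, Pow(Add(3, Rational(5, 2)), -1))) = Add(Rational(-46133, 38003), Mul(22585, Pow(Rational(11, 2), -1))) = Add(Rational(-46133, 38003), Mul(22585, Rational(2, 11))) = Add(Rational(-46133, 38003), Rational(45170, 11)) = Rational(1716088047, 418033)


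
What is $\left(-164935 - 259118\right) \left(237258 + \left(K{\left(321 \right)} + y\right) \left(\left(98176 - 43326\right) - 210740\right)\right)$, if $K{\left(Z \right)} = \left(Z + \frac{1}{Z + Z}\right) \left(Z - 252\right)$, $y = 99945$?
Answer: $\frac{863597677103186697}{107} \approx 8.071 \cdot 10^{15}$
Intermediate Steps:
$K{\left(Z \right)} = \left(-252 + Z\right) \left(Z + \frac{1}{2 Z}\right)$ ($K{\left(Z \right)} = \left(Z + \frac{1}{2 Z}\right) \left(-252 + Z\right) = \left(-252 + Z\right) \left(Z + \frac{1}{2 Z}\right)$)
$\left(-164935 - 259118\right) \left(237258 + \left(K{\left(321 \right)} + y\right) \left(\left(98176 - 43326\right) - 210740\right)\right) = \left(-164935 - 259118\right) \left(237258 + \left(\left(\frac{1}{2} + 321^{2} - 80892 - \frac{126}{321}\right) + 99945\right) \left(\left(98176 - 43326\right) - 210740\right)\right) = - 424053 \left(237258 + \left(\left(\frac{1}{2} + 103041 - 80892 - \frac{42}{107}\right) + 99945\right) \left(\left(98176 - 43326\right) - 210740\right)\right) = - 424053 \left(237258 + \left(\left(\frac{1}{2} + 103041 - 80892 - \frac{42}{107}\right) + 99945\right) \left(54850 - 210740\right)\right) = - 424053 \left(237258 + \left(\frac{4739909}{214} + 99945\right) \left(-155890\right)\right) = - 424053 \left(237258 + \frac{26128139}{214} \left(-155890\right)\right) = - 424053 \left(237258 - \frac{2036557794355}{107}\right) = \left(-424053\right) \left(- \frac{2036532407749}{107}\right) = \frac{863597677103186697}{107}$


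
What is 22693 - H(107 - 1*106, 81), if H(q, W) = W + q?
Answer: 22611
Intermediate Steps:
22693 - H(107 - 1*106, 81) = 22693 - (81 + (107 - 1*106)) = 22693 - (81 + (107 - 106)) = 22693 - (81 + 1) = 22693 - 1*82 = 22693 - 82 = 22611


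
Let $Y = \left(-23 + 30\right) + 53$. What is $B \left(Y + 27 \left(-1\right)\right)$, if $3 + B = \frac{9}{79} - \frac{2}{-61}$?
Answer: $- \frac{453750}{4819} \approx -94.159$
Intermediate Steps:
$B = - \frac{13750}{4819}$ ($B = -3 + \left(\frac{9}{79} - \frac{2}{-61}\right) = -3 + \left(9 \cdot \frac{1}{79} - - \frac{2}{61}\right) = -3 + \left(\frac{9}{79} + \frac{2}{61}\right) = -3 + \frac{707}{4819} = - \frac{13750}{4819} \approx -2.8533$)
$Y = 60$ ($Y = 7 + 53 = 60$)
$B \left(Y + 27 \left(-1\right)\right) = - \frac{13750 \left(60 + 27 \left(-1\right)\right)}{4819} = - \frac{13750 \left(60 - 27\right)}{4819} = \left(- \frac{13750}{4819}\right) 33 = - \frac{453750}{4819}$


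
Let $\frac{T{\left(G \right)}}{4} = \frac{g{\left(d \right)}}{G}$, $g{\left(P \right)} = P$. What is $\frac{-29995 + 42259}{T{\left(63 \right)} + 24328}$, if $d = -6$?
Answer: $\frac{32193}{63860} \approx 0.50412$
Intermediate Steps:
$T{\left(G \right)} = - \frac{24}{G}$ ($T{\left(G \right)} = 4 \left(- \frac{6}{G}\right) = - \frac{24}{G}$)
$\frac{-29995 + 42259}{T{\left(63 \right)} + 24328} = \frac{-29995 + 42259}{- \frac{24}{63} + 24328} = \frac{12264}{\left(-24\right) \frac{1}{63} + 24328} = \frac{12264}{- \frac{8}{21} + 24328} = \frac{12264}{\frac{510880}{21}} = 12264 \cdot \frac{21}{510880} = \frac{32193}{63860}$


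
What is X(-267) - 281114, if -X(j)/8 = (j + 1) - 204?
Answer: -277354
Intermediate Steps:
X(j) = 1624 - 8*j (X(j) = -8*((j + 1) - 204) = -8*((1 + j) - 204) = -8*(-203 + j) = 1624 - 8*j)
X(-267) - 281114 = (1624 - 8*(-267)) - 281114 = (1624 + 2136) - 281114 = 3760 - 281114 = -277354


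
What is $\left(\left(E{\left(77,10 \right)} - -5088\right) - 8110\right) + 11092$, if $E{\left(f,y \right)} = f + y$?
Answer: $8157$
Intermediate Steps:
$\left(\left(E{\left(77,10 \right)} - -5088\right) - 8110\right) + 11092 = \left(\left(\left(77 + 10\right) - -5088\right) - 8110\right) + 11092 = \left(\left(87 + 5088\right) - 8110\right) + 11092 = \left(5175 - 8110\right) + 11092 = -2935 + 11092 = 8157$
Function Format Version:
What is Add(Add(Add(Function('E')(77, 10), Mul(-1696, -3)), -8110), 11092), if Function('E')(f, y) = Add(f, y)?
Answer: 8157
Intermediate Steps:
Add(Add(Add(Function('E')(77, 10), Mul(-1696, -3)), -8110), 11092) = Add(Add(Add(Add(77, 10), Mul(-1696, -3)), -8110), 11092) = Add(Add(Add(87, 5088), -8110), 11092) = Add(Add(5175, -8110), 11092) = Add(-2935, 11092) = 8157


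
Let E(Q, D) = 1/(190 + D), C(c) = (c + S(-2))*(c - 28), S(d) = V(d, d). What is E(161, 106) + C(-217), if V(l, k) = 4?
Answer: 15446761/296 ≈ 52185.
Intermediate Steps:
S(d) = 4
C(c) = (-28 + c)*(4 + c) (C(c) = (c + 4)*(c - 28) = (4 + c)*(-28 + c) = (-28 + c)*(4 + c))
E(161, 106) + C(-217) = 1/(190 + 106) + (-112 + (-217)² - 24*(-217)) = 1/296 + (-112 + 47089 + 5208) = 1/296 + 52185 = 15446761/296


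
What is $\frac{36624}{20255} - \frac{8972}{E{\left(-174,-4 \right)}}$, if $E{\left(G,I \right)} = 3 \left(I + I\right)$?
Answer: $\frac{45651709}{121530} \approx 375.64$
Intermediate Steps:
$E{\left(G,I \right)} = 6 I$ ($E{\left(G,I \right)} = 3 \cdot 2 I = 6 I$)
$\frac{36624}{20255} - \frac{8972}{E{\left(-174,-4 \right)}} = \frac{36624}{20255} - \frac{8972}{6 \left(-4\right)} = 36624 \cdot \frac{1}{20255} - \frac{8972}{-24} = \frac{36624}{20255} - - \frac{2243}{6} = \frac{36624}{20255} + \frac{2243}{6} = \frac{45651709}{121530}$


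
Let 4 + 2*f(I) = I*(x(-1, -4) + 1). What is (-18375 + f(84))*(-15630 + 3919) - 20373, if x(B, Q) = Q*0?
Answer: 214700812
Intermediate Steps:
x(B, Q) = 0
f(I) = -2 + I/2 (f(I) = -2 + (I*(0 + 1))/2 = -2 + (I*1)/2 = -2 + I/2)
(-18375 + f(84))*(-15630 + 3919) - 20373 = (-18375 + (-2 + (½)*84))*(-15630 + 3919) - 20373 = (-18375 + (-2 + 42))*(-11711) - 20373 = (-18375 + 40)*(-11711) - 20373 = -18335*(-11711) - 20373 = 214721185 - 20373 = 214700812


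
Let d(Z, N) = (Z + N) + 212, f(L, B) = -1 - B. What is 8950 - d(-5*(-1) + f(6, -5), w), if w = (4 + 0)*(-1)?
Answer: 8733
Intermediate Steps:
w = -4 (w = 4*(-1) = -4)
d(Z, N) = 212 + N + Z (d(Z, N) = (N + Z) + 212 = 212 + N + Z)
8950 - d(-5*(-1) + f(6, -5), w) = 8950 - (212 - 4 + (-5*(-1) + (-1 - 1*(-5)))) = 8950 - (212 - 4 + (5 + (-1 + 5))) = 8950 - (212 - 4 + (5 + 4)) = 8950 - (212 - 4 + 9) = 8950 - 1*217 = 8950 - 217 = 8733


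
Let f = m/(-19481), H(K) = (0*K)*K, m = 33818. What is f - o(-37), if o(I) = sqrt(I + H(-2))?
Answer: -33818/19481 - I*sqrt(37) ≈ -1.7359 - 6.0828*I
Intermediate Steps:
H(K) = 0 (H(K) = 0*K = 0)
f = -33818/19481 (f = 33818/(-19481) = 33818*(-1/19481) = -33818/19481 ≈ -1.7359)
o(I) = sqrt(I) (o(I) = sqrt(I + 0) = sqrt(I))
f - o(-37) = -33818/19481 - sqrt(-37) = -33818/19481 - I*sqrt(37)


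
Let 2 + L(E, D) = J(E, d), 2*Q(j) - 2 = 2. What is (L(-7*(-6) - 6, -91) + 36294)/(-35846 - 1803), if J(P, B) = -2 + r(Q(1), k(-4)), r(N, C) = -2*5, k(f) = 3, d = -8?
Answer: -36280/37649 ≈ -0.96364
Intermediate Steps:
Q(j) = 2 (Q(j) = 1 + (½)*2 = 1 + 1 = 2)
r(N, C) = -10
J(P, B) = -12 (J(P, B) = -2 - 10 = -12)
L(E, D) = -14 (L(E, D) = -2 - 12 = -14)
(L(-7*(-6) - 6, -91) + 36294)/(-35846 - 1803) = (-14 + 36294)/(-35846 - 1803) = 36280/(-37649) = 36280*(-1/37649) = -36280/37649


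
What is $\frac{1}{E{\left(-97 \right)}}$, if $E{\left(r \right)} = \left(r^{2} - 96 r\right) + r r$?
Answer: $\frac{1}{28130} \approx 3.5549 \cdot 10^{-5}$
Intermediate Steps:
$E{\left(r \right)} = - 96 r + 2 r^{2}$ ($E{\left(r \right)} = \left(r^{2} - 96 r\right) + r^{2} = - 96 r + 2 r^{2}$)
$\frac{1}{E{\left(-97 \right)}} = \frac{1}{2 \left(-97\right) \left(-48 - 97\right)} = \frac{1}{2 \left(-97\right) \left(-145\right)} = \frac{1}{28130}$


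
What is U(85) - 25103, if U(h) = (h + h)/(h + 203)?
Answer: -3614747/144 ≈ -25102.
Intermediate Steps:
U(h) = 2*h/(203 + h) (U(h) = (2*h)/(203 + h) = 2*h/(203 + h))
U(85) - 25103 = 2*85/(203 + 85) - 25103 = 2*85/288 - 25103 = 2*85*(1/288) - 25103 = 85/144 - 25103 = -3614747/144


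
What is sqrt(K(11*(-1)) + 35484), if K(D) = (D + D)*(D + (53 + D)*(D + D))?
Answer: sqrt(56054) ≈ 236.76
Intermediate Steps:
K(D) = 2*D*(D + 2*D*(53 + D)) (K(D) = (2*D)*(D + (53 + D)*(2*D)) = (2*D)*(D + 2*D*(53 + D)) = 2*D*(D + 2*D*(53 + D)))
sqrt(K(11*(-1)) + 35484) = sqrt((11*(-1))**2*(214 + 4*(11*(-1))) + 35484) = sqrt((-11)**2*(214 + 4*(-11)) + 35484) = sqrt(121*(214 - 44) + 35484) = sqrt(121*170 + 35484) = sqrt(20570 + 35484) = sqrt(56054)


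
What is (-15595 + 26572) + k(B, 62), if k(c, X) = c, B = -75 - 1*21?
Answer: 10881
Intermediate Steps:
B = -96 (B = -75 - 21 = -96)
(-15595 + 26572) + k(B, 62) = (-15595 + 26572) - 96 = 10977 - 96 = 10881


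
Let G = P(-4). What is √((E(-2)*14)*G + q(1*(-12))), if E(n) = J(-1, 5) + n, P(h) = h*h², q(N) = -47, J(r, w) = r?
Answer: √2641 ≈ 51.391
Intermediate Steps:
P(h) = h³
E(n) = -1 + n
G = -64 (G = (-4)³ = -64)
√((E(-2)*14)*G + q(1*(-12))) = √(((-1 - 2)*14)*(-64) - 47) = √(-3*14*(-64) - 47) = √(-42*(-64) - 47) = √(2688 - 47) = √2641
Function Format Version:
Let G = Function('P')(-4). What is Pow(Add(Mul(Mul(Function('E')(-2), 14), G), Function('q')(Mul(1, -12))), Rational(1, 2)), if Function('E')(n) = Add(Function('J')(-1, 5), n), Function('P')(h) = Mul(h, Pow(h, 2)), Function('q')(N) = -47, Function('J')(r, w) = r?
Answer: Pow(2641, Rational(1, 2)) ≈ 51.391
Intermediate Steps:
Function('P')(h) = Pow(h, 3)
Function('E')(n) = Add(-1, n)
G = -64 (G = Pow(-4, 3) = -64)
Pow(Add(Mul(Mul(Function('E')(-2), 14), G), Function('q')(Mul(1, -12))), Rational(1, 2)) = Pow(Add(Mul(Mul(Add(-1, -2), 14), -64), -47), Rational(1, 2)) = Pow(Add(Mul(Mul(-3, 14), -64), -47), Rational(1, 2)) = Pow(Add(Mul(-42, -64), -47), Rational(1, 2)) = Pow(Add(2688, -47), Rational(1, 2)) = Pow(2641, Rational(1, 2))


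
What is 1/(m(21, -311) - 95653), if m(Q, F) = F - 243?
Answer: -1/96207 ≈ -1.0394e-5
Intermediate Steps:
m(Q, F) = -243 + F
1/(m(21, -311) - 95653) = 1/((-243 - 311) - 95653) = 1/(-554 - 95653) = 1/(-96207) = -1/96207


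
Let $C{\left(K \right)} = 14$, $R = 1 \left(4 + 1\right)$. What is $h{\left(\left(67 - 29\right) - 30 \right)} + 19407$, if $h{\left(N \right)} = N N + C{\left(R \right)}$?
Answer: $19485$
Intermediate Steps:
$R = 5$ ($R = 1 \cdot 5 = 5$)
$h{\left(N \right)} = 14 + N^{2}$ ($h{\left(N \right)} = N N + 14 = N^{2} + 14 = 14 + N^{2}$)
$h{\left(\left(67 - 29\right) - 30 \right)} + 19407 = \left(14 + \left(\left(67 - 29\right) - 30\right)^{2}\right) + 19407 = \left(14 + \left(38 - 30\right)^{2}\right) + 19407 = \left(14 + 8^{2}\right) + 19407 = \left(14 + 64\right) + 19407 = 78 + 19407 = 19485$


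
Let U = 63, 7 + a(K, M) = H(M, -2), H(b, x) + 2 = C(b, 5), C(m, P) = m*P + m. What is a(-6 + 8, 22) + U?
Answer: 186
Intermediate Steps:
C(m, P) = m + P*m (C(m, P) = P*m + m = m + P*m)
H(b, x) = -2 + 6*b (H(b, x) = -2 + b*(1 + 5) = -2 + b*6 = -2 + 6*b)
a(K, M) = -9 + 6*M (a(K, M) = -7 + (-2 + 6*M) = -9 + 6*M)
a(-6 + 8, 22) + U = (-9 + 6*22) + 63 = (-9 + 132) + 63 = 123 + 63 = 186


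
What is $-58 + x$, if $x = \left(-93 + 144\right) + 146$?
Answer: $139$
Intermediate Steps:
$x = 197$ ($x = 51 + 146 = 197$)
$-58 + x = -58 + 197 = 139$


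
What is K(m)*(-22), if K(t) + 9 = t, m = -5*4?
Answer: 638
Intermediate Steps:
m = -20
K(t) = -9 + t
K(m)*(-22) = (-9 - 20)*(-22) = -29*(-22) = 638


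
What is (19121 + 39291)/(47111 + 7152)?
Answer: 58412/54263 ≈ 1.0765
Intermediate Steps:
(19121 + 39291)/(47111 + 7152) = 58412/54263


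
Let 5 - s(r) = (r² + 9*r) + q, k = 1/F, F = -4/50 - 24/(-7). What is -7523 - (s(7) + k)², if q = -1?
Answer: -6420055589/343396 ≈ -18696.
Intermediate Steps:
F = 586/175 (F = -4*1/50 - 24*(-⅐) = -2/25 + 24/7 = 586/175 ≈ 3.3486)
k = 175/586 (k = 1/(586/175) = 175/586 ≈ 0.29864)
s(r) = 6 - r² - 9*r (s(r) = 5 - ((r² + 9*r) - 1) = 5 - (-1 + r² + 9*r) = 5 + (1 - r² - 9*r) = 6 - r² - 9*r)
-7523 - (s(7) + k)² = -7523 - ((6 - 1*7² - 9*7) + 175/586)² = -7523 - ((6 - 1*49 - 63) + 175/586)² = -7523 - ((6 - 49 - 63) + 175/586)² = -7523 - (-106 + 175/586)² = -7523 - (-61941/586)² = -7523 - 1*3836687481/343396 = -7523 - 3836687481/343396 = -6420055589/343396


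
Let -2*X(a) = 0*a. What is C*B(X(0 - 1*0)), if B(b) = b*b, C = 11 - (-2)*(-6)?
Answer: 0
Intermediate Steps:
C = -1 (C = 11 - 1*12 = 11 - 12 = -1)
X(a) = 0 (X(a) = -0*a = -½*0 = 0)
B(b) = b²
C*B(X(0 - 1*0)) = -1*0² = -1*0 = 0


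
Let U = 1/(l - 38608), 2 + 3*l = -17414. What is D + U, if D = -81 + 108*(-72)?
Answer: -1046866683/133240 ≈ -7857.0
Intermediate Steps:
l = -17416/3 (l = -⅔ + (⅓)*(-17414) = -⅔ - 17414/3 = -17416/3 ≈ -5805.3)
U = -3/133240 (U = 1/(-17416/3 - 38608) = 1/(-133240/3) = -3/133240 ≈ -2.2516e-5)
D = -7857 (D = -81 - 7776 = -7857)
D + U = -7857 - 3/133240 = -1046866683/133240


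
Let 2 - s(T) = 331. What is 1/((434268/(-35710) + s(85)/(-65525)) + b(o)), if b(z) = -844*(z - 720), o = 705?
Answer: 233989775/2959466185289 ≈ 7.9065e-5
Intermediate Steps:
s(T) = -329 (s(T) = 2 - 1*331 = 2 - 331 = -329)
b(z) = 607680 - 844*z (b(z) = -844*(-720 + z) = 607680 - 844*z)
1/((434268/(-35710) + s(85)/(-65525)) + b(o)) = 1/((434268/(-35710) - 329/(-65525)) + (607680 - 844*705)) = 1/((434268*(-1/35710) - 329*(-1/65525)) + (607680 - 595020)) = 1/((-217134/17855 + 329/65525) + 12660) = 1/(-2844366211/233989775 + 12660) = 1/(2959466185289/233989775) = 233989775/2959466185289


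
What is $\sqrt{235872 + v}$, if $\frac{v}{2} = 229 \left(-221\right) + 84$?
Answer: $\sqrt{134822} \approx 367.18$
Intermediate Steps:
$v = -101050$ ($v = 2 \left(229 \left(-221\right) + 84\right) = 2 \left(-50609 + 84\right) = 2 \left(-50525\right) = -101050$)
$\sqrt{235872 + v} = \sqrt{235872 - 101050} = \sqrt{134822}$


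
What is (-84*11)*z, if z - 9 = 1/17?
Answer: -142296/17 ≈ -8370.4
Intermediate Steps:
z = 154/17 (z = 9 + 1/17 = 154/17 ≈ 9.0588)
(-84*11)*z = -84*11*(154/17) = -924*154/17 = -142296/17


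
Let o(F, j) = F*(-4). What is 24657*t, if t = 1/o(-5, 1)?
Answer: 24657/20 ≈ 1232.8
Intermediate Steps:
o(F, j) = -4*F
t = 1/20 (t = 1/(-4*(-5)) = 1/20 ≈ 0.050000)
24657*t = 24657*(1/20) = 24657/20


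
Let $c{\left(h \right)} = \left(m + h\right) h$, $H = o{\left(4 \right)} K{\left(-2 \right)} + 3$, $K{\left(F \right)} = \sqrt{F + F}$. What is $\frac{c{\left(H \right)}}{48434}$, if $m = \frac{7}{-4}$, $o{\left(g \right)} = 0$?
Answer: $\frac{15}{193736} \approx 7.7425 \cdot 10^{-5}$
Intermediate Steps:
$K{\left(F \right)} = \sqrt{2} \sqrt{F}$ ($K{\left(F \right)} = \sqrt{2 F} = \sqrt{2} \sqrt{F}$)
$m = - \frac{7}{4}$ ($m = 7 \left(- \frac{1}{4}\right) = - \frac{7}{4} \approx -1.75$)
$H = 3$ ($H = 0 \sqrt{2} \sqrt{-2} + 3 = 0 \sqrt{2} i \sqrt{2} + 3 = 0 \cdot 2 i + 3 = 0 + 3 = 3$)
$c{\left(h \right)} = h \left(- \frac{7}{4} + h\right)$ ($c{\left(h \right)} = \left(- \frac{7}{4} + h\right) h = h \left(- \frac{7}{4} + h\right)$)
$\frac{c{\left(H \right)}}{48434} = \frac{\frac{1}{4} \cdot 3 \left(-7 + 4 \cdot 3\right)}{48434} = \frac{1}{4} \cdot 3 \left(-7 + 12\right) \frac{1}{48434} = \frac{1}{4} \cdot 3 \cdot 5 \cdot \frac{1}{48434} = \frac{15}{4} \cdot \frac{1}{48434} = \frac{15}{193736}$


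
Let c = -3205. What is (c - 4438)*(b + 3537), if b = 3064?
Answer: -50451443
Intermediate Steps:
(c - 4438)*(b + 3537) = (-3205 - 4438)*(3064 + 3537) = -7643*6601 = -50451443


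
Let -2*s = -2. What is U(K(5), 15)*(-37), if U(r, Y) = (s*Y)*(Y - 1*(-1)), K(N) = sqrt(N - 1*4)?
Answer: -8880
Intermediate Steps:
s = 1 (s = -1/2*(-2) = 1)
K(N) = sqrt(-4 + N) (K(N) = sqrt(N - 4) = sqrt(-4 + N))
U(r, Y) = Y*(1 + Y) (U(r, Y) = (1*Y)*(Y - 1*(-1)) = Y*(Y + 1) = Y*(1 + Y))
U(K(5), 15)*(-37) = (15*(1 + 15))*(-37) = (15*16)*(-37) = 240*(-37) = -8880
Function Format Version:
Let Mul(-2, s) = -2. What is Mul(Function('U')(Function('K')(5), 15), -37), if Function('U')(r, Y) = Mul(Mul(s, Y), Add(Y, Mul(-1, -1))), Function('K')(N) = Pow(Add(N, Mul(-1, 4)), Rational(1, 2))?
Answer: -8880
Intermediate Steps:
s = 1 (s = Mul(Rational(-1, 2), -2) = 1)
Function('K')(N) = Pow(Add(-4, N), Rational(1, 2)) (Function('K')(N) = Pow(Add(N, -4), Rational(1, 2)) = Pow(Add(-4, N), Rational(1, 2)))
Function('U')(r, Y) = Mul(Y, Add(1, Y)) (Function('U')(r, Y) = Mul(Mul(1, Y), Add(Y, Mul(-1, -1))) = Mul(Y, Add(Y, 1)) = Mul(Y, Add(1, Y)))
Mul(Function('U')(Function('K')(5), 15), -37) = Mul(Mul(15, Add(1, 15)), -37) = Mul(Mul(15, 16), -37) = Mul(240, -37) = -8880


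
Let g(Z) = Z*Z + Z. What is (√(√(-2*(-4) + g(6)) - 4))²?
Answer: -4 + 5*√2 ≈ 3.0711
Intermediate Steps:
g(Z) = Z + Z² (g(Z) = Z² + Z = Z + Z²)
(√(√(-2*(-4) + g(6)) - 4))² = (√(√(-2*(-4) + 6*(1 + 6)) - 4))² = (√(√(8 + 6*7) - 4))² = (√(√(8 + 42) - 4))² = (√(√50 - 4))² = (√(5*√2 - 4))² = (√(-4 + 5*√2))² = -4 + 5*√2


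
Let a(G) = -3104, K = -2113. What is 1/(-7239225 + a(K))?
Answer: -1/7242329 ≈ -1.3808e-7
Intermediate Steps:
1/(-7239225 + a(K)) = 1/(-7239225 - 3104) = 1/(-7242329) = -1/7242329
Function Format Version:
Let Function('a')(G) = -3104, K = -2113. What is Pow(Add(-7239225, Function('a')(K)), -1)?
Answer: Rational(-1, 7242329) ≈ -1.3808e-7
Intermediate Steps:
Pow(Add(-7239225, Function('a')(K)), -1) = Pow(Add(-7239225, -3104), -1) = Pow(-7242329, -1) = Rational(-1, 7242329)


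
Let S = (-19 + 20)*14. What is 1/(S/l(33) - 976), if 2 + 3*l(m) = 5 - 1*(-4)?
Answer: -1/970 ≈ -0.0010309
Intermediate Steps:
l(m) = 7/3 (l(m) = -2/3 + (5 - 1*(-4))/3 = -2/3 + (5 + 4)/3 = -2/3 + (1/3)*9 = -2/3 + 3 = 7/3)
S = 14 (S = 1*14 = 14)
1/(S/l(33) - 976) = 1/(14/(7/3) - 976) = 1/((3/7)*14 - 976) = 1/(6 - 976) = 1/(-970) = -1/970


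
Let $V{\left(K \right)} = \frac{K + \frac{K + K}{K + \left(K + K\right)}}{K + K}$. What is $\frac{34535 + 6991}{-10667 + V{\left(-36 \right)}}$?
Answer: $- \frac{4484808}{1151983} \approx -3.8931$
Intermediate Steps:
$V{\left(K \right)} = \frac{\frac{2}{3} + K}{2 K}$ ($V{\left(K \right)} = \frac{K + \frac{2 K}{K + 2 K}}{2 K} = \left(K + \frac{2 K}{3 K}\right) \frac{1}{2 K} = \left(K + 2 K \frac{1}{3 K}\right) \frac{1}{2 K} = \left(K + \frac{2}{3}\right) \frac{1}{2 K} = \left(\frac{2}{3} + K\right) \frac{1}{2 K} = \frac{\frac{2}{3} + K}{2 K}$)
$\frac{34535 + 6991}{-10667 + V{\left(-36 \right)}} = \frac{34535 + 6991}{-10667 + \frac{2 + 3 \left(-36\right)}{6 \left(-36\right)}} = \frac{41526}{-10667 + \frac{1}{6} \left(- \frac{1}{36}\right) \left(2 - 108\right)} = \frac{41526}{-10667 + \frac{1}{6} \left(- \frac{1}{36}\right) \left(-106\right)} = \frac{41526}{-10667 + \frac{53}{108}} = \frac{41526}{- \frac{1151983}{108}} = 41526 \left(- \frac{108}{1151983}\right) = - \frac{4484808}{1151983}$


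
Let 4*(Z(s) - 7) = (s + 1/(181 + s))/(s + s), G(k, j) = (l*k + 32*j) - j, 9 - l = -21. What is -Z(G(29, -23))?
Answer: -3024763/424528 ≈ -7.1250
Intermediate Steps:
l = 30 (l = 9 - 1*(-21) = 9 + 21 = 30)
G(k, j) = 30*k + 31*j (G(k, j) = (30*k + 32*j) - j = 30*k + 31*j)
Z(s) = 7 + (s + 1/(181 + s))/(8*s) (Z(s) = 7 + ((s + 1/(181 + s))/(s + s))/4 = 7 + ((s + 1/(181 + s))/((2*s)))/4 = 7 + ((s + 1/(181 + s))*(1/(2*s)))/4 = 7 + ((s + 1/(181 + s))/(2*s))/4 = 7 + (s + 1/(181 + s))/(8*s))
-Z(G(29, -23)) = -(1 + 57*(30*29 + 31*(-23))² + 10317*(30*29 + 31*(-23)))/(8*(30*29 + 31*(-23))*(181 + (30*29 + 31*(-23)))) = -(1 + 57*(870 - 713)² + 10317*(870 - 713))/(8*(870 - 713)*(181 + (870 - 713))) = -(1 + 57*157² + 10317*157)/(8*157*(181 + 157)) = -(1 + 57*24649 + 1619769)/(8*157*338) = -(1 + 1404993 + 1619769)/(8*157*338) = -3024763/(8*157*338) = -1*3024763/424528 = -3024763/424528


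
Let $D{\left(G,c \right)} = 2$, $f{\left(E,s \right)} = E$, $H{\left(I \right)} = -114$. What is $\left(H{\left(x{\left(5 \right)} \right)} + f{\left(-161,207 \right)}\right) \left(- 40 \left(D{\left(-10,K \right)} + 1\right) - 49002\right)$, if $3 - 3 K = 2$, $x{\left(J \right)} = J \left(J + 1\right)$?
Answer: $13508550$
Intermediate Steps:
$x{\left(J \right)} = J \left(1 + J\right)$
$K = \frac{1}{3}$ ($K = 1 - \frac{2}{3} = \frac{1}{3} \approx 0.33333$)
$\left(H{\left(x{\left(5 \right)} \right)} + f{\left(-161,207 \right)}\right) \left(- 40 \left(D{\left(-10,K \right)} + 1\right) - 49002\right) = \left(-114 - 161\right) \left(- 40 \left(2 + 1\right) - 49002\right) = - 275 \left(\left(-40\right) 3 - 49002\right) = - 275 \left(-120 - 49002\right) = \left(-275\right) \left(-49122\right) = 13508550$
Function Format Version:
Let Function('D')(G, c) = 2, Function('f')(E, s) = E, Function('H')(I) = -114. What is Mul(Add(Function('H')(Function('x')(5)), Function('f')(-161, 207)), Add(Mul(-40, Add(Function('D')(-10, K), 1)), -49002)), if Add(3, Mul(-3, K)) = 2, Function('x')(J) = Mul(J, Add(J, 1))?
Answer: 13508550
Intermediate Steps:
Function('x')(J) = Mul(J, Add(1, J))
K = Rational(1, 3) (K = Add(1, Mul(Rational(-1, 3), 2)) = Add(1, Rational(-2, 3)) = Rational(1, 3) ≈ 0.33333)
Mul(Add(Function('H')(Function('x')(5)), Function('f')(-161, 207)), Add(Mul(-40, Add(Function('D')(-10, K), 1)), -49002)) = Mul(Add(-114, -161), Add(Mul(-40, Add(2, 1)), -49002)) = Mul(-275, Add(Mul(-40, 3), -49002)) = Mul(-275, Add(-120, -49002)) = Mul(-275, -49122) = 13508550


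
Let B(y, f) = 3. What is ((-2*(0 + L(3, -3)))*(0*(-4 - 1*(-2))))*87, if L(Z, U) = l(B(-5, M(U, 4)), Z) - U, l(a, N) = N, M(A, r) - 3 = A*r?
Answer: 0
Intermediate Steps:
M(A, r) = 3 + A*r
L(Z, U) = Z - U
((-2*(0 + L(3, -3)))*(0*(-4 - 1*(-2))))*87 = ((-2*(0 + (3 - 1*(-3))))*(0*(-4 - 1*(-2))))*87 = ((-2*(0 + (3 + 3)))*(0*(-4 + 2)))*87 = ((-2*(0 + 6))*(0*(-2)))*87 = (-2*6*0)*87 = -12*0*87 = 0*87 = 0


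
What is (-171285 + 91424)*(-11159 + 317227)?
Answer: -24442896548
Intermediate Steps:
(-171285 + 91424)*(-11159 + 317227) = -79861*306068 = -24442896548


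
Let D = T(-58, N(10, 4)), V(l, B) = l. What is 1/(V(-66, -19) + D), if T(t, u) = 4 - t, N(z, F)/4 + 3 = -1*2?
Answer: -¼ ≈ -0.25000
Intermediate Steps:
N(z, F) = -20 (N(z, F) = -12 + 4*(-1*2) = -12 + 4*(-2) = -12 - 8 = -20)
D = 62 (D = 4 - 1*(-58) = 4 + 58 = 62)
1/(V(-66, -19) + D) = 1/(-66 + 62) = 1/(-4) = -¼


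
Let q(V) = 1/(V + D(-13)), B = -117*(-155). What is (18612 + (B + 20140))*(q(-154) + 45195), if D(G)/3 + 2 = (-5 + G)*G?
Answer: 1393486373917/542 ≈ 2.5710e+9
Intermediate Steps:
D(G) = -6 + 3*G*(-5 + G) (D(G) = -6 + 3*((-5 + G)*G) = -6 + 3*(G*(-5 + G)) = -6 + 3*G*(-5 + G))
B = 18135
q(V) = 1/(696 + V) (q(V) = 1/(V + (-6 - 15*(-13) + 3*(-13)**2)) = 1/(V + (-6 + 195 + 3*169)) = 1/(V + (-6 + 195 + 507)) = 1/(V + 696) = 1/(696 + V))
(18612 + (B + 20140))*(q(-154) + 45195) = (18612 + (18135 + 20140))*(1/(696 - 154) + 45195) = (18612 + 38275)*(1/542 + 45195) = 56887*(1/542 + 45195) = 56887*(24495691/542) = 1393486373917/542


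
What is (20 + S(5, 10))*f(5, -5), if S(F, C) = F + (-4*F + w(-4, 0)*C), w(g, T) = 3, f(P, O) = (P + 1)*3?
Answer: 630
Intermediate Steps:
f(P, O) = 3 + 3*P (f(P, O) = (1 + P)*3 = 3 + 3*P)
S(F, C) = -3*F + 3*C (S(F, C) = F + (-4*F + 3*C) = -3*F + 3*C)
(20 + S(5, 10))*f(5, -5) = (20 + (-3*5 + 3*10))*(3 + 3*5) = (20 + (-15 + 30))*(3 + 15) = (20 + 15)*18 = 35*18 = 630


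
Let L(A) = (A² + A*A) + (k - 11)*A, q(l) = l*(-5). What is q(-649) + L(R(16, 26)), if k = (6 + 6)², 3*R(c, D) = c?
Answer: 36101/9 ≈ 4011.2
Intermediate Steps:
q(l) = -5*l
R(c, D) = c/3
k = 144 (k = 12² = 144)
L(A) = 2*A² + 133*A (L(A) = (A² + A*A) + (144 - 11)*A = (A² + A²) + 133*A = 2*A² + 133*A)
q(-649) + L(R(16, 26)) = -5*(-649) + ((⅓)*16)*(133 + 2*((⅓)*16)) = 3245 + 16*(133 + 2*(16/3))/3 = 3245 + 16*(133 + 32/3)/3 = 3245 + (16/3)*(431/3) = 3245 + 6896/9 = 36101/9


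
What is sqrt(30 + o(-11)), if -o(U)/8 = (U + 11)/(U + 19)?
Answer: sqrt(30) ≈ 5.4772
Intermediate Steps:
o(U) = -8*(11 + U)/(19 + U) (o(U) = -8*(U + 11)/(U + 19) = -8*(11 + U)/(19 + U))
sqrt(30 + o(-11)) = sqrt(30 + 8*(-11 - 1*(-11))/(19 - 11)) = sqrt(30 + 8*(-11 + 11)/8) = sqrt(30 + 8*(1/8)*0) = sqrt(30 + 0) = sqrt(30)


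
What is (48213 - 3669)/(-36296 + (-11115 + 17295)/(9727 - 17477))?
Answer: -17260800/14065009 ≈ -1.2272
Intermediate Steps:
(48213 - 3669)/(-36296 + (-11115 + 17295)/(9727 - 17477)) = 44544/(-36296 + 6180/(-7750)) = 44544/(-36296 + 6180*(-1/7750)) = 44544/(-36296 - 618/775) = 44544/(-28130018/775) = 44544*(-775/28130018) = -17260800/14065009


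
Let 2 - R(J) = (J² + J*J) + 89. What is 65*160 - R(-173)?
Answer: 70345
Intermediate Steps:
R(J) = -87 - 2*J² (R(J) = 2 - ((J² + J*J) + 89) = 2 - ((J² + J²) + 89) = 2 - (2*J² + 89) = 2 - (89 + 2*J²) = 2 + (-89 - 2*J²) = -87 - 2*J²)
65*160 - R(-173) = 65*160 - (-87 - 2*(-173)²) = 10400 - (-87 - 2*29929) = 10400 - (-87 - 59858) = 10400 - 1*(-59945) = 10400 + 59945 = 70345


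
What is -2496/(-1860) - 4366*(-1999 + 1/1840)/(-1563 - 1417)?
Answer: -248798003447/84989600 ≈ -2927.4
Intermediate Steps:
-2496/(-1860) - 4366*(-1999 + 1/1840)/(-1563 - 1417) = -2496*(-1/1860) - 4366/((-2980/(-1999 + 1/1840))) = 208/155 - 4366/((-2980/(-3678159/1840))) = 208/155 - 4366/((-2980*(-1840/3678159))) = 208/155 - 4366/5483200/3678159 = 208/155 - 4366*3678159/5483200 = 208/155 - 8029421097/2741600 = -248798003447/84989600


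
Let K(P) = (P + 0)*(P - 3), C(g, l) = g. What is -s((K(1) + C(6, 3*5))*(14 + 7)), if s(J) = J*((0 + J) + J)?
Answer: -14112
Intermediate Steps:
K(P) = P*(-3 + P)
s(J) = 2*J² (s(J) = J*(J + J) = J*(2*J) = 2*J²)
-s((K(1) + C(6, 3*5))*(14 + 7)) = -2*((1*(-3 + 1) + 6)*(14 + 7))² = -2*((1*(-2) + 6)*21)² = -2*((-2 + 6)*21)² = -2*(4*21)² = -2*84² = -2*7056 = -1*14112 = -14112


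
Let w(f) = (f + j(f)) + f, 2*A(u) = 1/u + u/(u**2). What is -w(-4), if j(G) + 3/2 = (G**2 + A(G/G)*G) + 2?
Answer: -9/2 ≈ -4.5000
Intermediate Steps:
A(u) = 1/u (A(u) = (1/u + u/(u**2))/2 = (1/u + u/u**2)/2 = (1/u + 1/u)/2 = (2/u)/2 = 1/u)
j(G) = 1/2 + G + G**2 (j(G) = -3/2 + ((G**2 + G/((G/G))) + 2) = -3/2 + ((G**2 + G/1) + 2) = -3/2 + ((G**2 + 1*G) + 2) = -3/2 + ((G**2 + G) + 2) = -3/2 + ((G + G**2) + 2) = -3/2 + (2 + G + G**2) = 1/2 + G + G**2)
w(f) = 1/2 + f**2 + 3*f (w(f) = (f + (1/2 + f + f**2)) + f = (1/2 + f**2 + 2*f) + f = 1/2 + f**2 + 3*f)
-w(-4) = -(1/2 + (-4)**2 + 3*(-4)) = -(1/2 + 16 - 12) = -1*9/2 = -9/2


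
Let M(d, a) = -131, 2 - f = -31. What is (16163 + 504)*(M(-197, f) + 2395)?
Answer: 37734088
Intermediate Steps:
f = 33 (f = 2 - 1*(-31) = 2 + 31 = 33)
(16163 + 504)*(M(-197, f) + 2395) = (16163 + 504)*(-131 + 2395) = 16667*2264 = 37734088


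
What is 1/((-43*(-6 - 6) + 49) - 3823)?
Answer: -1/3258 ≈ -0.00030694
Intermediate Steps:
1/((-43*(-6 - 6) + 49) - 3823) = 1/((-43*(-12) + 49) - 3823) = 1/((516 + 49) - 3823) = 1/(565 - 3823) = 1/(-3258) = -1/3258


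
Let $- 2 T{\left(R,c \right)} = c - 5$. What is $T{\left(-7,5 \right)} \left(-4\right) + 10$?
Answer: $10$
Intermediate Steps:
$T{\left(R,c \right)} = \frac{5}{2} - \frac{c}{2}$ ($T{\left(R,c \right)} = - \frac{c - 5}{2} = - \frac{-5 + c}{2} = \frac{5}{2} - \frac{c}{2}$)
$T{\left(-7,5 \right)} \left(-4\right) + 10 = \left(\frac{5}{2} - \frac{5}{2}\right) \left(-4\right) + 10 = 0 \left(-4\right) + 10 = 0 + 10 = 10$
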